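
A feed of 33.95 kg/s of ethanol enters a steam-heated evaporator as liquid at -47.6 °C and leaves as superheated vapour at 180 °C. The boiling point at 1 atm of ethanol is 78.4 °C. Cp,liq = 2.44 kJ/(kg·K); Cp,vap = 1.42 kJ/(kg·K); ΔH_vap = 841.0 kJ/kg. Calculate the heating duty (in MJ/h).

liquid -47.6→78.4 °C: 307.44 kJ/kg
vaporisation at 78.4 °C: 841 kJ/kg
vapour 78.4→180 °C: 144.27 kJ/kg
Δh = 307.44 + 841 + 144.27 = 1292.7 kJ/kg
Q = ṁ·Δh = 33.95 kg/s × 1292.7 kJ/kg = 43888 kJ/s
|Q| = 43888 kW = 158000 MJ/h

Q = 158000 MJ/h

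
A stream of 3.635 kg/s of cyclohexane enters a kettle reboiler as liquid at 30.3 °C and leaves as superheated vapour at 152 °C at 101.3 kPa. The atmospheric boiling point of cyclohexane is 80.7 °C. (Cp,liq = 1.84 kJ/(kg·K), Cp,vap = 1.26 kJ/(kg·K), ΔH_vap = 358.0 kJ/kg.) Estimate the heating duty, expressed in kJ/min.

Q = 118000 kJ/min

liquid 30.3→80.7 °C: 92.736 kJ/kg
vaporisation at 80.7 °C: 358 kJ/kg
vapour 80.7→152 °C: 89.838 kJ/kg
Δh = 92.736 + 358 + 89.838 = 540.57 kJ/kg
Q = ṁ·Δh = 3.635 kg/s × 540.57 kJ/kg = 1965 kJ/s
|Q| = 1965 kW = 117900 kJ/min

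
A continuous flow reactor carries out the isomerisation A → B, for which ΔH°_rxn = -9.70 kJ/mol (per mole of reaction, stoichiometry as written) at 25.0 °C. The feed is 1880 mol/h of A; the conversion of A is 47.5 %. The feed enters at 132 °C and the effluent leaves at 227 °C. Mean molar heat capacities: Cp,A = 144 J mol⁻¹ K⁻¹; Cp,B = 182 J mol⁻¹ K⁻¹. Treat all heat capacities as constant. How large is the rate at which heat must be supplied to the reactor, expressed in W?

Q_in = 6640 W

Extent of reaction ξ = 0.475 × 1880 = 893 mol/h
Reaction term: ξ·ΔH°_rxn = 893 × -9.70 = -8662.1 kJ/h
Sensible, feed 132→25 °C: -28967 kJ/h
Outlet flows (mol/h): A 987, B 893
Sensible, products 25→227 °C: 61540 kJ/h
Q = ΔH = 23911 kJ/h = 6.6419 kW
Heat supplied = 6641.9 W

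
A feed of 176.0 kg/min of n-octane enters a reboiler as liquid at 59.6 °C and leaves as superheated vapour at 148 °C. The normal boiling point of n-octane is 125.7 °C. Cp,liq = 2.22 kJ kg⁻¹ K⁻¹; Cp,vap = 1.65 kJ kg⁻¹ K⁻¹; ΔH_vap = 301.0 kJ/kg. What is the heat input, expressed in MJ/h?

Q = 5120 MJ/h

liquid 59.6→125.7 °C: 146.74 kJ/kg
vaporisation at 125.7 °C: 301 kJ/kg
vapour 125.7→148 °C: 36.795 kJ/kg
Δh = 146.74 + 301 + 36.795 = 484.54 kJ/kg
Q = ṁ·Δh = 176.0 kg/min × 484.54 kJ/kg = 85279 kJ/min
|Q| = 1421.3 kW = 5116.7 MJ/h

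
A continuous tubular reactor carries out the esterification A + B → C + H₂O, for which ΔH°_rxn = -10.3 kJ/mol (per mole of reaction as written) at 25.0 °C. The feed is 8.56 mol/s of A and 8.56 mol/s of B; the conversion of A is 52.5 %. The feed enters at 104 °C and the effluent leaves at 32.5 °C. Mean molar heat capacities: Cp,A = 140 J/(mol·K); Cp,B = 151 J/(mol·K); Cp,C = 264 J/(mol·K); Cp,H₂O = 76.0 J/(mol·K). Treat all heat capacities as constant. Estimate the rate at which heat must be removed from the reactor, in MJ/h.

Extent of reaction ξ = 0.525 × 8.56 = 4.494 mol/s
Reaction term: ξ·ΔH°_rxn = 4.494 × -10.3 = -46.288 kJ/s
Sensible, feed 104→25 °C: -196.79 kJ/s
Outlet flows (mol/s): A 4.066, B 4.066, C 4.494, H₂O 4.494
Sensible, products 25→32.5 °C: 20.334 kJ/s
Q = ΔH = -222.74 kJ/s = -222.74 kW
Heat removed = 801.87 MJ/h

Q_out = 802 MJ/h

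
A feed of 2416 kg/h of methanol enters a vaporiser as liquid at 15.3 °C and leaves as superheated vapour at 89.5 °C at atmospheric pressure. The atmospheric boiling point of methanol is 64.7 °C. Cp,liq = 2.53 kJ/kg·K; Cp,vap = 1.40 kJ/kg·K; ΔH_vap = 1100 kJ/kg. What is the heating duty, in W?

Q = 845000 W

liquid 15.3→64.7 °C: 124.98 kJ/kg
vaporisation at 64.7 °C: 1100 kJ/kg
vapour 64.7→89.5 °C: 34.72 kJ/kg
Δh = 124.98 + 1100 + 34.72 = 1259.7 kJ/kg
Q = ṁ·Δh = 2416 kg/h × 1259.7 kJ/kg = 3.0434e+06 kJ/h
|Q| = 845.4 kW = 845400 W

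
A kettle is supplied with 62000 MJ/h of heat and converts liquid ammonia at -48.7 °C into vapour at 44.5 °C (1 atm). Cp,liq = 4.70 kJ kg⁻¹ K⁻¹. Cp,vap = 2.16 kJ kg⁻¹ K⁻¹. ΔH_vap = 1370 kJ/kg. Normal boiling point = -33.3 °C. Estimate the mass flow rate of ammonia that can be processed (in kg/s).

ṁ = 10.7 kg/s

Δh = 4.70×(-33.3−-48.7) + 1370 + 2.16×(44.5−-33.3) = 1610.4 kJ/kg
Q = 62000 MJ/h = 17222 kJ/s = 17222 kJ/s
ṁ = Q/Δh = 17222 / 1610.4 = 10.694 kg/s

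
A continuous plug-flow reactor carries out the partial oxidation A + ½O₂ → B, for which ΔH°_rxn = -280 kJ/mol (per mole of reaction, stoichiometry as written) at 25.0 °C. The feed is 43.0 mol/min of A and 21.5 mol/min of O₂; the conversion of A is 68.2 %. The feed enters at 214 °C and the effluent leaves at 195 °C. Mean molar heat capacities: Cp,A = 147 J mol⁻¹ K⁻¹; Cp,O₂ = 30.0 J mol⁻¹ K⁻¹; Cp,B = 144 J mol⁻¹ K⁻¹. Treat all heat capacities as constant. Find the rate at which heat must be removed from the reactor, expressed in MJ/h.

Extent of reaction ξ = 0.682 × 43.0 = 29.326 mol/min
Reaction term: ξ·ΔH°_rxn = 29.326 × -280 = -8211.3 kJ/min
Sensible, feed 214→25 °C: -1316.6 kJ/min
Outlet flows (mol/min): A 13.674, O₂ 6.837, B 29.326
Sensible, products 25→195 °C: 1094.5 kJ/min
Q = ΔH = -8433.4 kJ/min = -140.56 kW
Heat removed = 506 MJ/h

Q_out = 506 MJ/h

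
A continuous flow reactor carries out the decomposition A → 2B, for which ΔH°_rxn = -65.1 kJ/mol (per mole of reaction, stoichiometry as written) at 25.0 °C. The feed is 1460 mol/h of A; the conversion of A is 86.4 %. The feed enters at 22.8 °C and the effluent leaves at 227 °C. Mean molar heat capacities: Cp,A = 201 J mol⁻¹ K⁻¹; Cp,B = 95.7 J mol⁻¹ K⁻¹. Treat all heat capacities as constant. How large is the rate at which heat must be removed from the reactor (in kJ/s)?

Extent of reaction ξ = 0.864 × 1460 = 1261.4 mol/h
Reaction term: ξ·ΔH°_rxn = 1261.4 × -65.1 = -82120 kJ/h
Sensible, feed 22.8→25 °C: 645.61 kJ/h
Outlet flows (mol/h): A 198.56, B 2522.9
Sensible, products 25→227 °C: 56833 kJ/h
Q = ΔH = -24641 kJ/h = -6.8448 kW
Heat removed = 6.8448 kJ/s

Q_out = 6.84 kJ/s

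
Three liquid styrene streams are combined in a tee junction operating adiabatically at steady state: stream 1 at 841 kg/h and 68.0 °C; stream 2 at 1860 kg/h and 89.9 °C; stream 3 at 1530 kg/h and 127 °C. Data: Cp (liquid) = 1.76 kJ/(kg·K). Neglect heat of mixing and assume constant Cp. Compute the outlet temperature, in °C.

T_out = 99.0 °C

Adiabatic, steady state ⇒ Σ ṁᵢCp,ᵢ(T_out − Tᵢ) = 0
T_out = Σ ṁᵢCp,ᵢTᵢ / Σ ṁᵢCp,ᵢ
      = 736930 / 7446.6 = 98.963 °C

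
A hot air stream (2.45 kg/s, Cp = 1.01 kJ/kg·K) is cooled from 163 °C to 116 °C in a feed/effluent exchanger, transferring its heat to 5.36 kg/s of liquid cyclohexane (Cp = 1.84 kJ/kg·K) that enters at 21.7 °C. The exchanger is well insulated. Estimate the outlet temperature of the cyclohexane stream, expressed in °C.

T_c,out = 33.5 °C

Heat released by hot stream: Q = 2.45 × 1.01 × (163 − 116) = 116.3 kJ/s
Energy balance on cold side (adiabatic exchanger): Q = ṁ_c·Cp_c·(T_c,out − T_c,in)
T_c,out = 21.7 + 116.3/(5.36 × 1.84) = 33.492 °C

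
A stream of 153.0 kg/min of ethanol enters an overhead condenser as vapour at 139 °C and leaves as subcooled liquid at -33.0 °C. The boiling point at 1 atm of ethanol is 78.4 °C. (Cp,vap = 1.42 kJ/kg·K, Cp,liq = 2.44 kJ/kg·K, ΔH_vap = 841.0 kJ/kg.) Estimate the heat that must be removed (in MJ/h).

Q_c = 11000 MJ/h

vapour 139→78.4 °C: -86.052 kJ/kg
condensation at 78.4 °C: -841 kJ/kg
liquid 78.4→-33.0 °C: -271.82 kJ/kg
Δh = -86.052 + -841 + -271.82 = -1198.9 kJ/kg
Q = ṁ·Δh = 153.0 kg/min × -1198.9 kJ/kg = -183430 kJ/min
|Q| = 3057.1 kW = 11006 MJ/h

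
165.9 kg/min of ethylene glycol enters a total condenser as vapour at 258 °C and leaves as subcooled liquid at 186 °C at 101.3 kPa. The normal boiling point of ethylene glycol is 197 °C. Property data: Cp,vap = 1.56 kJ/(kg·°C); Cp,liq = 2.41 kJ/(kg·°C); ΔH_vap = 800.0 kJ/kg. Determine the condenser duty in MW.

vapour 258→197 °C: -95.16 kJ/kg
condensation at 197 °C: -800 kJ/kg
liquid 197→186 °C: -26.51 kJ/kg
Δh = -95.16 + -800 + -26.51 = -921.67 kJ/kg
Q = ṁ·Δh = 165.9 kg/min × -921.67 kJ/kg = -152910 kJ/min
|Q| = 2548.4 kW = 2.5484 MW

Q_c = 2.55 MW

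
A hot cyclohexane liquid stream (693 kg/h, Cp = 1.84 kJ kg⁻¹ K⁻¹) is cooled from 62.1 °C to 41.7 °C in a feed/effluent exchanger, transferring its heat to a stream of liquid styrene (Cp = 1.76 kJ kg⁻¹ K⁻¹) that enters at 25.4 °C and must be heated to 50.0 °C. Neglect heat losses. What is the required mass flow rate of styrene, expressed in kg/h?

ṁ_c = 601 kg/h

Heat released by hot stream: Q = 693 × 1.84 × (62.1 − 41.7) = 26012 kJ/h
Energy balance on cold side (adiabatic exchanger): Q = ṁ_c·Cp_c·(T_c,out − T_c,in)
ṁ_c = 26012 / [1.76 × (50.0 − 25.4)] = 600.8 kg/h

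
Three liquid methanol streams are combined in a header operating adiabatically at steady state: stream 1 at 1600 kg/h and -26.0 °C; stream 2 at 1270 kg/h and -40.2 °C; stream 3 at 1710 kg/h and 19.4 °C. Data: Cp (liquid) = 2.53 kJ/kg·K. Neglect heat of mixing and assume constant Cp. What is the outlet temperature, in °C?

T_out = -13.0 °C

Energy balance with Q = 0: Σ ṁᵢCp,ᵢ(T_out − Tᵢ) = 0
Σ ṁᵢCp,ᵢTᵢ = 1600×2.53×-26.0 + 1270×2.53×-40.2 + 1710×2.53×19.4 = -150480
Σ ṁᵢCp,ᵢ = 1600×2.53 + 1270×2.53 + 1710×2.53 = 11587
T_out = -150480 / 11587 = -12.987 °C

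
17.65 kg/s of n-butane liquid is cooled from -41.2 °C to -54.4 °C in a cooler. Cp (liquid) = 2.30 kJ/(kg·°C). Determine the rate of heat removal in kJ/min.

Q = ṁ·Cp·ΔT = 17.65 × 2.30 × (-54.4 − -41.2) = -535.85 kJ/s
Cooling duty = 32151 kJ/min

Q_c = 32200 kJ/min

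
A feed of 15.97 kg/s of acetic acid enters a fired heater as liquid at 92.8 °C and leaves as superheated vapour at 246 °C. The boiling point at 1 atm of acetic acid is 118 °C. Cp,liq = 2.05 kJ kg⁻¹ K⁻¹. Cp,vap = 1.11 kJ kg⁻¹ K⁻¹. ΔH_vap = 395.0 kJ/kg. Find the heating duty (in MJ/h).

liquid 92.8→118 °C: 51.66 kJ/kg
vaporisation at 118 °C: 395 kJ/kg
vapour 118→246 °C: 142.08 kJ/kg
Δh = 51.66 + 395 + 142.08 = 588.74 kJ/kg
Q = ṁ·Δh = 15.97 kg/s × 588.74 kJ/kg = 9402.2 kJ/s
|Q| = 9402.2 kW = 33848 MJ/h

Q = 33800 MJ/h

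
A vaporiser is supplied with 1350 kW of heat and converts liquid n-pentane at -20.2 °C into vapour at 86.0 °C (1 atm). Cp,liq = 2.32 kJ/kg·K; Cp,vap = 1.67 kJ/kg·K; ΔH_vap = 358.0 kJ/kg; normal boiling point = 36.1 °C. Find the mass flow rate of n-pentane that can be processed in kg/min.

Δh = 2.32×(36.1−-20.2) + 358.0 + 1.67×(86.0−36.1) = 571.95 kJ/kg
Q = 1350 kW = 1350 kJ/s = 81000 kJ/min
ṁ = Q/Δh = 81000 / 571.95 = 141.62 kg/min

ṁ = 142 kg/min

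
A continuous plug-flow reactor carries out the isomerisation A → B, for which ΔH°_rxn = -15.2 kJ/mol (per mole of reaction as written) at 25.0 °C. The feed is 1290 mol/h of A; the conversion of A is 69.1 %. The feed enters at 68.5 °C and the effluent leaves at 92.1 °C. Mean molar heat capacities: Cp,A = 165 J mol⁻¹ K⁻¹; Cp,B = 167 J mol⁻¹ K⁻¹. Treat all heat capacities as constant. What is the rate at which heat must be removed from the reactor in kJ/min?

Extent of reaction ξ = 0.691 × 1290 = 891.39 mol/h
Reaction term: ξ·ΔH°_rxn = 891.39 × -15.2 = -13549 kJ/h
Sensible, feed 68.5→25 °C: -9259 kJ/h
Outlet flows (mol/h): A 398.61, B 891.39
Sensible, products 25→92.1 °C: 14402 kJ/h
Q = ΔH = -8406.2 kJ/h = -2.3351 kW
Heat removed = 140.1 kJ/min

Q_out = 140 kJ/min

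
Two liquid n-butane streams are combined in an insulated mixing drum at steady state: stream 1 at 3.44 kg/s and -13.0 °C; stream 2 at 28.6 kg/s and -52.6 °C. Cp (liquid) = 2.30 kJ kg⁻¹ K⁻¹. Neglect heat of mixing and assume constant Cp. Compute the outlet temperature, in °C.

Adiabatic, steady state ⇒ Σ ṁᵢCp,ᵢ(T_out − Tᵢ) = 0
Σ ṁᵢCp,ᵢTᵢ = 3.44×2.30×-13.0 + 28.6×2.30×-52.6 = -3562.9
Σ ṁᵢCp,ᵢ = 3.44×2.30 + 28.6×2.30 = 73.692
T_out = -3562.9 / 73.692 = -48.348 °C

T_out = -48.3 °C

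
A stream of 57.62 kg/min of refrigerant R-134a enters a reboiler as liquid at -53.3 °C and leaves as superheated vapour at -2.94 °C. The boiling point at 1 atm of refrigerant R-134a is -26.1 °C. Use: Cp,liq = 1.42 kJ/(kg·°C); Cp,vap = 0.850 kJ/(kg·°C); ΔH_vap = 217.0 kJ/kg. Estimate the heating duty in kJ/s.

liquid -53.3→-26.1 °C: 38.624 kJ/kg
vaporisation at -26.1 °C: 217 kJ/kg
vapour -26.1→-2.94 °C: 19.686 kJ/kg
Δh = 38.624 + 217 + 19.686 = 275.31 kJ/kg
Q = ṁ·Δh = 57.62 kg/min × 275.31 kJ/kg = 15863 kJ/min
|Q| = 264.39 kW

Q = 264 kJ/s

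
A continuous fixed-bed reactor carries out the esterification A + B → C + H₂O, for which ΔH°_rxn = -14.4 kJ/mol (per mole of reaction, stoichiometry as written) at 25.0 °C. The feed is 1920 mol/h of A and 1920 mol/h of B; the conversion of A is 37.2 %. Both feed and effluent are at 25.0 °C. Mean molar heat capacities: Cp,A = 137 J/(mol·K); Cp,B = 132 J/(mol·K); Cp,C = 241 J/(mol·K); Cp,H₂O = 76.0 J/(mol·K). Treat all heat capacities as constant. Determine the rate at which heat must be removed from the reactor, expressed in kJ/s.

Q_out = 2.86 kJ/s

Extent of reaction ξ = 0.372 × 1920 = 714.24 mol/h
Reaction term: ξ·ΔH°_rxn = 714.24 × -14.4 = -10285 kJ/h
Q = ΔH = -10285 kJ/h = -2.857 kW
Heat removed = 2.857 kJ/s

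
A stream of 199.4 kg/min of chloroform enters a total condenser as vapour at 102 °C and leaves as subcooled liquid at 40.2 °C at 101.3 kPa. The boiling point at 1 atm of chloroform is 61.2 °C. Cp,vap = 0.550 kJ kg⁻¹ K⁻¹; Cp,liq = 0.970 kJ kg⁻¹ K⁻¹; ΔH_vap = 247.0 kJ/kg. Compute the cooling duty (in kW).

vapour 102→61.2 °C: -22.44 kJ/kg
condensation at 61.2 °C: -247 kJ/kg
liquid 61.2→40.2 °C: -20.37 kJ/kg
Δh = -22.44 + -247 + -20.37 = -289.81 kJ/kg
Q = ṁ·Δh = 199.4 kg/min × -289.81 kJ/kg = -57788 kJ/min
|Q| = 963.14 kW

Q_c = 963 kW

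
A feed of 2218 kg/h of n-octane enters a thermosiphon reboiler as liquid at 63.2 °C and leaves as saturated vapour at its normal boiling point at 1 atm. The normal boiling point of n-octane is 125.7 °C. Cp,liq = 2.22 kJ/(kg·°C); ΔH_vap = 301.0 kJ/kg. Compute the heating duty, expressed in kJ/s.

Q = 271 kJ/s

liquid 63.2→125.7 °C: 138.75 kJ/kg
vaporisation at 125.7 °C: 301 kJ/kg
Δh = 138.75 + 301 = 439.75 kJ/kg
Q = ṁ·Δh = 2218 kg/h × 439.75 kJ/kg = 975370 kJ/h
|Q| = 270.93 kW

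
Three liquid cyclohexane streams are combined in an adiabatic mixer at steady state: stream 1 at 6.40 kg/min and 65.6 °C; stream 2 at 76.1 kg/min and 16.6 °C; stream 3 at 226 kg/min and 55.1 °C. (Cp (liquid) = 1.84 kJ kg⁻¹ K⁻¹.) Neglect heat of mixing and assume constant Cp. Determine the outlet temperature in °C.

No heat crosses the boundary, so H_out = H_in.
Σ ṁᵢCp,ᵢTᵢ = 6.40×1.84×65.6 + 76.1×1.84×16.6 + 226×1.84×55.1 = 26010
Σ ṁᵢCp,ᵢ = 6.40×1.84 + 76.1×1.84 + 226×1.84 = 567.64
T_out = 26010 / 567.64 = 45.821 °C

T_out = 45.8 °C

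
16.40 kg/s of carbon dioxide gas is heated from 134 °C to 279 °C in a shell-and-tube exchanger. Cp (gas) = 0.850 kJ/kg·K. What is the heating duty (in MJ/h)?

Q = 7280 MJ/h

Q = ṁ·Cp·ΔT = 16.40 × 0.850 × (279 − 134) = 2021.3 kJ/s
Heating duty = 7276.7 MJ/h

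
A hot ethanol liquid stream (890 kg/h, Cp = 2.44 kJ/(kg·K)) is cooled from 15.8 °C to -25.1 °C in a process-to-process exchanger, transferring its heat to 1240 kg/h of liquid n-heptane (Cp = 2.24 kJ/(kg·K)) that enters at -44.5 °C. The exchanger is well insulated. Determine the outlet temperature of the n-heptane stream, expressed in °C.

T_c,out = -12.5 °C

Heat released by hot stream: Q = 890 × 2.44 × (15.8 − -25.1) = 88818 kJ/h
Energy balance on cold side (adiabatic exchanger): Q = ṁ_c·Cp_c·(T_c,out − T_c,in)
T_c,out = -44.5 + 88818/(1240 × 2.24) = -12.523 °C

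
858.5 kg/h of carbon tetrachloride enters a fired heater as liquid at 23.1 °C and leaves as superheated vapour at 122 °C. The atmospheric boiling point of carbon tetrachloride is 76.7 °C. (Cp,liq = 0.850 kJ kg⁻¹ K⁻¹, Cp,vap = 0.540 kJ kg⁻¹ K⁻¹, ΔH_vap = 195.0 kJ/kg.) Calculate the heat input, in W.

liquid 23.1→76.7 °C: 45.56 kJ/kg
vaporisation at 76.7 °C: 195 kJ/kg
vapour 76.7→122 °C: 24.462 kJ/kg
Δh = 45.56 + 195 + 24.462 = 265.02 kJ/kg
Q = ṁ·Δh = 858.5 kg/h × 265.02 kJ/kg = 227520 kJ/h
|Q| = 63.2 kW = 63200 W

Q = 63200 W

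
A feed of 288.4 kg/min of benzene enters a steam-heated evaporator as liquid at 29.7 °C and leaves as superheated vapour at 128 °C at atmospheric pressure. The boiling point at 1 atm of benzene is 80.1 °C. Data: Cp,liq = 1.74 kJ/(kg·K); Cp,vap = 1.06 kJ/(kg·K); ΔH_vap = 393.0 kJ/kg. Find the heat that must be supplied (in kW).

liquid 29.7→80.1 °C: 87.696 kJ/kg
vaporisation at 80.1 °C: 393 kJ/kg
vapour 80.1→128 °C: 50.774 kJ/kg
Δh = 87.696 + 393 + 50.774 = 531.47 kJ/kg
Q = ṁ·Δh = 288.4 kg/min × 531.47 kJ/kg = 153280 kJ/min
|Q| = 2554.6 kW

Q = 2550 kW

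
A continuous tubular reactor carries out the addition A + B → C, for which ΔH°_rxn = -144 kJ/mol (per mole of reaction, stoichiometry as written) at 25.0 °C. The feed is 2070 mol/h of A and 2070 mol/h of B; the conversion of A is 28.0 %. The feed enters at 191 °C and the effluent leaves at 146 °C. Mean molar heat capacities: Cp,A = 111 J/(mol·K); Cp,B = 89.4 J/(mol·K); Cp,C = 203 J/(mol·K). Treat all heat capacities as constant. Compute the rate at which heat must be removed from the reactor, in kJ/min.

Extent of reaction ξ = 0.280 × 2070 = 579.6 mol/h
Reaction term: ξ·ΔH°_rxn = 579.6 × -144 = -83462 kJ/h
Sensible, feed 191→25 °C: -68861 kJ/h
Outlet flows (mol/h): A 1490.4, B 1490.4, C 579.6
Sensible, products 25→146 °C: 50377 kJ/h
Q = ΔH = -101950 kJ/h = -28.319 kW
Heat removed = 1699.1 kJ/min

Q_out = 1700 kJ/min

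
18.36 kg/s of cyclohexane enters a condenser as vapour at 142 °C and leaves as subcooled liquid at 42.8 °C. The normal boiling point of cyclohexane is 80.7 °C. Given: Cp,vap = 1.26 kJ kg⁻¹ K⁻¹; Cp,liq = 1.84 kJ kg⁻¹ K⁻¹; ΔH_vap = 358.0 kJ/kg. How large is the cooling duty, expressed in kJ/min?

Q_c = 556000 kJ/min

vapour 142→80.7 °C: -77.238 kJ/kg
condensation at 80.7 °C: -358 kJ/kg
liquid 80.7→42.8 °C: -69.736 kJ/kg
Δh = -77.238 + -358 + -69.736 = -504.97 kJ/kg
Q = ṁ·Δh = 18.36 kg/s × -504.97 kJ/kg = -9271.3 kJ/s
|Q| = 9271.3 kW = 556280 kJ/min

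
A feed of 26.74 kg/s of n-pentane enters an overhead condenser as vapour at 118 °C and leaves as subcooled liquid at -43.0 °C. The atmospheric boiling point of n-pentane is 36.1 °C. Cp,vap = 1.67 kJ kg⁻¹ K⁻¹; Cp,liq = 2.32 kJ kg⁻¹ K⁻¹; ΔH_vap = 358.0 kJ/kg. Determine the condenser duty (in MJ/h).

vapour 118→36.1 °C: -136.77 kJ/kg
condensation at 36.1 °C: -358 kJ/kg
liquid 36.1→-43.0 °C: -183.51 kJ/kg
Δh = -136.77 + -358 + -183.51 = -678.28 kJ/kg
Q = ṁ·Δh = 26.74 kg/s × -678.28 kJ/kg = -18137 kJ/s
|Q| = 18137 kW = 65294 MJ/h

Q_c = 65300 MJ/h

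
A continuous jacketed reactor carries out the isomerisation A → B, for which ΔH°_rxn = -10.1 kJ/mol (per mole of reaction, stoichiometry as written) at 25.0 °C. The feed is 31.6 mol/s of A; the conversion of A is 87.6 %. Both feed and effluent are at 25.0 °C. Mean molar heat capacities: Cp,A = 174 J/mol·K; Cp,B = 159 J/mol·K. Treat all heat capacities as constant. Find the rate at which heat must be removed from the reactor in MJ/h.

Extent of reaction ξ = 0.876 × 31.6 = 27.682 mol/s
Reaction term: ξ·ΔH°_rxn = 27.682 × -10.1 = -279.58 kJ/s
Q = ΔH = -279.58 kJ/s = -279.58 kW
Heat removed = 1006.5 MJ/h

Q_out = 1010 MJ/h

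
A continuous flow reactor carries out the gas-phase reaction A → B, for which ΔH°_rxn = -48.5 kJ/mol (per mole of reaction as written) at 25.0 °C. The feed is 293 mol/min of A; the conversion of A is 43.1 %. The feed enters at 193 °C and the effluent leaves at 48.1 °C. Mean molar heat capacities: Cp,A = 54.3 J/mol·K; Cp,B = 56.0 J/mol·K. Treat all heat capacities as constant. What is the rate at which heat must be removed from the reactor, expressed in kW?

Extent of reaction ξ = 0.431 × 293 = 126.28 mol/min
Reaction term: ξ·ΔH°_rxn = 126.28 × -48.5 = -6124.7 kJ/min
Sensible, feed 193→25 °C: -2672.9 kJ/min
Outlet flows (mol/min): A 166.72, B 126.28
Sensible, products 25→48.1 °C: 372.48 kJ/min
Q = ΔH = -8425.1 kJ/min = -140.42 kW
Heat removed = 140.42 kW

Q_out = 140 kW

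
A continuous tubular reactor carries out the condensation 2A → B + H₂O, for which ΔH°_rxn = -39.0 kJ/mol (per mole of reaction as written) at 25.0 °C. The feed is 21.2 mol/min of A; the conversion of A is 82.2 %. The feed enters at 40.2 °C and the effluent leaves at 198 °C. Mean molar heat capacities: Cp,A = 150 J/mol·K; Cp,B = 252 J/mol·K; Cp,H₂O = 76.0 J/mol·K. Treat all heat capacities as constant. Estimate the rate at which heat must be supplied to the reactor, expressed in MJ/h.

Q_in = 12.3 MJ/h

Extent of reaction ξ = 0.822 × 21.2 / 2 = 8.7132 mol/min
Reaction term: ξ·ΔH°_rxn = 8.7132 × -39.0 = -339.81 kJ/min
Sensible, feed 40.2→25 °C: -48.336 kJ/min
Outlet flows (mol/min): A 3.7736, B 8.7132, H₂O 8.7132
Sensible, products 25→198 °C: 592.35 kJ/min
Q = ΔH = 204.2 kJ/min = 3.4033 kW
Heat supplied = 12.252 MJ/h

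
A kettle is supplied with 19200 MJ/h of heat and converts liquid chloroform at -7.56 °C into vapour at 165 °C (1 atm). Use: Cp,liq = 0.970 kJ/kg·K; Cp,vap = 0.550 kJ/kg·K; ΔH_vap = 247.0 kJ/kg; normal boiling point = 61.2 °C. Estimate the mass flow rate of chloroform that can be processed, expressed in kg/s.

ṁ = 14.4 kg/s

Δh = 0.970×(61.2−-7.56) + 247.0 + 0.550×(165−61.2) = 370.79 kJ/kg
Q = 19200 MJ/h = 5333.3 kJ/s = 5333.3 kJ/s
ṁ = Q/Δh = 5333.3 / 370.79 = 14.384 kg/s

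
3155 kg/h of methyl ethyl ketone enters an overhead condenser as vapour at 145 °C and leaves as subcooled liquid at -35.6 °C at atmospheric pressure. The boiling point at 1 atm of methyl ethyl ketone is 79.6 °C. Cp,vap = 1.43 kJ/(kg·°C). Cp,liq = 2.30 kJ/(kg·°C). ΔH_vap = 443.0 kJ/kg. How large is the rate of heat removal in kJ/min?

vapour 145→79.6 °C: -93.522 kJ/kg
condensation at 79.6 °C: -443 kJ/kg
liquid 79.6→-35.6 °C: -264.96 kJ/kg
Δh = -93.522 + -443 + -264.96 = -801.48 kJ/kg
Q = ṁ·Δh = 3155 kg/h × -801.48 kJ/kg = -2.5287e+06 kJ/h
|Q| = 702.41 kW = 42145 kJ/min

Q_c = 42100 kJ/min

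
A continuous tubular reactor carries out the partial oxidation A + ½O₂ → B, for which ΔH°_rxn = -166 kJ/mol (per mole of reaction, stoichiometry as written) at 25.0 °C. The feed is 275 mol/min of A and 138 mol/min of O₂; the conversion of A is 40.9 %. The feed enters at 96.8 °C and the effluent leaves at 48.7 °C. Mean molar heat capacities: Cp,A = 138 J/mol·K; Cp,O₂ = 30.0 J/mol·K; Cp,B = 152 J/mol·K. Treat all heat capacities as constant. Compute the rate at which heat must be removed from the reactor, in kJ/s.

Extent of reaction ξ = 0.409 × 275 = 112.47 mol/min
Reaction term: ξ·ΔH°_rxn = 112.47 × -166 = -18671 kJ/min
Sensible, feed 96.8→25 °C: -3022.1 kJ/min
Outlet flows (mol/min): A 162.53, O₂ 81.763, B 112.47
Sensible, products 25→48.7 °C: 994.87 kJ/min
Q = ΔH = -20698 kJ/min = -344.97 kW
Heat removed = 344.97 kJ/s

Q_out = 345 kJ/s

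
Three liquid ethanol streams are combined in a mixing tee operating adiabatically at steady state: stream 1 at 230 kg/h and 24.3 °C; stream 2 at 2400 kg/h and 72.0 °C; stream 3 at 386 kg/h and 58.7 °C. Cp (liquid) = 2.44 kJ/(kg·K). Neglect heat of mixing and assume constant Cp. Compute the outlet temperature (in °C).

Adiabatic, steady state ⇒ Σ ṁᵢCp,ᵢ(T_out − Tᵢ) = 0
T_out = Σ ṁᵢCp,ᵢTᵢ / Σ ṁᵢCp,ᵢ
      = 490560 / 7359 = 66.66 °C

T_out = 66.7 °C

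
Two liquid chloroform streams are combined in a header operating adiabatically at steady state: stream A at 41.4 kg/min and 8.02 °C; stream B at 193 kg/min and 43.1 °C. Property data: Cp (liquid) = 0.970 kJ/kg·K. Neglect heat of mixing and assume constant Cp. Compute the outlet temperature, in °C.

No heat crosses the boundary, so H_out = H_in.
T_out = Σ ṁᵢCp,ᵢTᵢ / Σ ṁᵢCp,ᵢ
      = 8390.8 / 227.37 = 36.904 °C

T_out = 36.9 °C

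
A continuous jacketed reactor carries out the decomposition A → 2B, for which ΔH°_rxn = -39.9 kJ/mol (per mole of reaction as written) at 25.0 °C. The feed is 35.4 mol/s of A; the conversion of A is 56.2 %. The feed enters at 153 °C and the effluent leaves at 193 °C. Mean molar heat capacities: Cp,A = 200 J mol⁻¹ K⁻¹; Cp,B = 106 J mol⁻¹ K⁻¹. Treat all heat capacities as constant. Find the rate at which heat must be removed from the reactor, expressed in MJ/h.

Q_out = 1690 MJ/h

Extent of reaction ξ = 0.562 × 35.4 = 19.895 mol/s
Reaction term: ξ·ΔH°_rxn = 19.895 × -39.9 = -793.8 kJ/s
Sensible, feed 153→25 °C: -906.24 kJ/s
Outlet flows (mol/s): A 15.505, B 39.79
Sensible, products 25→193 °C: 1229.5 kJ/s
Q = ΔH = -470.49 kJ/s = -470.49 kW
Heat removed = 1693.8 MJ/h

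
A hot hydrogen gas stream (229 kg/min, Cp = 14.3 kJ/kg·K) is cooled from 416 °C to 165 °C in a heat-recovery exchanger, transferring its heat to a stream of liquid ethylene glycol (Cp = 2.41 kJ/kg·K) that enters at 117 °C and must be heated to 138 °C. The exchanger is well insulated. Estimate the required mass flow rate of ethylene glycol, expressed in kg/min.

ṁ_c = 16200 kg/min

Heat released by hot stream: Q = 229 × 14.3 × (416 − 165) = 821950 kJ/min
Energy balance on cold side (adiabatic exchanger): Q = ṁ_c·Cp_c·(T_c,out − T_c,in)
ṁ_c = 821950 / [2.41 × (138 − 117)] = 16241 kg/min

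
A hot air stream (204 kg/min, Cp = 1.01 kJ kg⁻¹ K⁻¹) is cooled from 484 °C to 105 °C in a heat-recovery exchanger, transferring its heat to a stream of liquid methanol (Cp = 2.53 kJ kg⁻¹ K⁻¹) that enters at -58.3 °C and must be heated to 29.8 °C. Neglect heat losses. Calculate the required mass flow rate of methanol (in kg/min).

Heat released by hot stream: Q = 204 × 1.01 × (484 − 105) = 78089 kJ/min
Energy balance on cold side (adiabatic exchanger): Q = ṁ_c·Cp_c·(T_c,out − T_c,in)
ṁ_c = 78089 / [2.53 × (29.8 − -58.3)] = 350.34 kg/min

ṁ_c = 350 kg/min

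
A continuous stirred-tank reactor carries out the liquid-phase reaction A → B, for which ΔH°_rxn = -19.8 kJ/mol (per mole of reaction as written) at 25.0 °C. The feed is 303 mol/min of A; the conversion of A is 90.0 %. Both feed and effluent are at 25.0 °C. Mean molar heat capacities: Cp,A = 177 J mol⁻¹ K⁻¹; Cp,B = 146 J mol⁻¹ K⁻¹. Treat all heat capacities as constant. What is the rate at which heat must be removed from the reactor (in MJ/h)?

Q_out = 324 MJ/h

Extent of reaction ξ = 0.900 × 303 = 272.7 mol/min
Reaction term: ξ·ΔH°_rxn = 272.7 × -19.8 = -5399.5 kJ/min
Q = ΔH = -5399.5 kJ/min = -89.991 kW
Heat removed = 323.97 MJ/h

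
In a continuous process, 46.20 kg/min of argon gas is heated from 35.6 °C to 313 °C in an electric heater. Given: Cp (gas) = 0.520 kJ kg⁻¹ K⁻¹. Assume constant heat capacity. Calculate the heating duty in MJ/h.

Q = ṁ·Cp·ΔT = 46.20 × 0.520 × (313 − 35.6) = 6664.3 kJ/min
Converting: 6664.3 / 60 s = 111.07 kW
Heating duty = 399.86 MJ/h

Q = 400 MJ/h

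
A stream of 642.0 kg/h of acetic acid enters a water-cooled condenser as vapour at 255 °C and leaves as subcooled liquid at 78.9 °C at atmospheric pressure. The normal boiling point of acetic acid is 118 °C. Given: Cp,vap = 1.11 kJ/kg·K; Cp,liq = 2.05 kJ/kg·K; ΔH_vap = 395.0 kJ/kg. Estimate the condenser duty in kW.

vapour 255→118 °C: -152.07 kJ/kg
condensation at 118 °C: -395 kJ/kg
liquid 118→78.9 °C: -80.155 kJ/kg
Δh = -152.07 + -395 + -80.155 = -627.23 kJ/kg
Q = ṁ·Δh = 642.0 kg/h × -627.23 kJ/kg = -402680 kJ/h
|Q| = 111.86 kW

Q_c = 112 kW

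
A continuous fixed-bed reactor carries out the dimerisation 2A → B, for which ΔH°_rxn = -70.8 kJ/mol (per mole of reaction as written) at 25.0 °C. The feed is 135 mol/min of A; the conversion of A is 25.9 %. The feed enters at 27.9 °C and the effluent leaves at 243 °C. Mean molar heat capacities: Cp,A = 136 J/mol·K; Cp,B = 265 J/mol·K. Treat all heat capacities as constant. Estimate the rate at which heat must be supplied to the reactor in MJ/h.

Extent of reaction ξ = 0.259 × 135 / 2 = 17.483 mol/min
Reaction term: ξ·ΔH°_rxn = 17.483 × -70.8 = -1237.8 kJ/min
Sensible, feed 27.9→25 °C: -53.244 kJ/min
Outlet flows (mol/min): A 100.03, B 17.483
Sensible, products 25→243 °C: 3975.8 kJ/min
Q = ΔH = 2684.8 kJ/min = 44.747 kW
Heat supplied = 161.09 MJ/h

Q_in = 161 MJ/h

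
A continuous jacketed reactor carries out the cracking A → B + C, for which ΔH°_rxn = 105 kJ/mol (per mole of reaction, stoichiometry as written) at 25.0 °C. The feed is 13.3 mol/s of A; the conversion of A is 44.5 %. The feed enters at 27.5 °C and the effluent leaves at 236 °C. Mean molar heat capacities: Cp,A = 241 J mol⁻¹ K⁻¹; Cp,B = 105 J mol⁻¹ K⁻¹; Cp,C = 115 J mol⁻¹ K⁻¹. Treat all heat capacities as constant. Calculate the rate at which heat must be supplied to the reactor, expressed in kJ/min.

Q_in = 75800 kJ/min

Extent of reaction ξ = 0.445 × 13.3 = 5.9185 mol/s
Reaction term: ξ·ΔH°_rxn = 5.9185 × 105 = 621.44 kJ/s
Sensible, feed 27.5→25 °C: -8.0132 kJ/s
Outlet flows (mol/s): A 7.3815, B 5.9185, C 5.9185
Sensible, products 25→236 °C: 650.09 kJ/s
Q = ΔH = 1263.5 kJ/s = 1263.5 kW
Heat supplied = 75811 kJ/min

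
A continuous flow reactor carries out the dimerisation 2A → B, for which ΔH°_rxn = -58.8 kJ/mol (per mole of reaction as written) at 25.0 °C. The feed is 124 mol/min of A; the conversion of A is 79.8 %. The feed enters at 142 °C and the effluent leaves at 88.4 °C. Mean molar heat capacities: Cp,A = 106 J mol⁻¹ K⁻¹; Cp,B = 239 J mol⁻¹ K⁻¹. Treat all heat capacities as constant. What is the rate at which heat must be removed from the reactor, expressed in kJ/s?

Extent of reaction ξ = 0.798 × 124 / 2 = 49.476 mol/min
Reaction term: ξ·ΔH°_rxn = 49.476 × -58.8 = -2909.2 kJ/min
Sensible, feed 142→25 °C: -1537.8 kJ/min
Outlet flows (mol/min): A 25.048, B 49.476
Sensible, products 25→88.4 °C: 918.02 kJ/min
Q = ΔH = -3529 kJ/min = -58.817 kW
Heat removed = 58.817 kJ/s

Q_out = 58.8 kJ/s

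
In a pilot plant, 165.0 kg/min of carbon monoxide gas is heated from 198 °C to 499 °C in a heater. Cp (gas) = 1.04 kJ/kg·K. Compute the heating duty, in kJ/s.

Q = 861 kJ/s

Q = ṁ·Cp·ΔT = 165.0 × 1.04 × (499 − 198) = 51652 kJ/min
Converting: 51652 / 60 s = 860.86 kW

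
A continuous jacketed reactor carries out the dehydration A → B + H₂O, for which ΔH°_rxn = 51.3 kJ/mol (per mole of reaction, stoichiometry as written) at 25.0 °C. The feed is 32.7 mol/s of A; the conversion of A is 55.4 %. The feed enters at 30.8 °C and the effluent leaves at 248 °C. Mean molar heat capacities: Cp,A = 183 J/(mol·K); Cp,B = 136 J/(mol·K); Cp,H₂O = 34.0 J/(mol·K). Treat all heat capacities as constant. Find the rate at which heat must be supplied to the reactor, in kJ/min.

Q_in = 131000 kJ/min

Extent of reaction ξ = 0.554 × 32.7 = 18.116 mol/s
Reaction term: ξ·ΔH°_rxn = 18.116 × 51.3 = 929.34 kJ/s
Sensible, feed 30.8→25 °C: -34.708 kJ/s
Outlet flows (mol/s): A 14.584, B 18.116, H₂O 18.116
Sensible, products 25→248 °C: 1281.9 kJ/s
Q = ΔH = 2176.6 kJ/s = 2176.6 kW
Heat supplied = 130590 kJ/min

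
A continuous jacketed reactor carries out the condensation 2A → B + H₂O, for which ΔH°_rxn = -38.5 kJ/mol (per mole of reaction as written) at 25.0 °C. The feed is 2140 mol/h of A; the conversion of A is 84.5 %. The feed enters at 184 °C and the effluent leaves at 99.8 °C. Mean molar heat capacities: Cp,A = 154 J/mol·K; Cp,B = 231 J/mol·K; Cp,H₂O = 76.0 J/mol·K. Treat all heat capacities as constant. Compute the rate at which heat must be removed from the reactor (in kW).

Q_out = 17.4 kW

Extent of reaction ξ = 0.845 × 2140 / 2 = 904.15 mol/h
Reaction term: ξ·ΔH°_rxn = 904.15 × -38.5 = -34810 kJ/h
Sensible, feed 184→25 °C: -52400 kJ/h
Outlet flows (mol/h): A 331.7, B 904.15, H₂O 904.15
Sensible, products 25→99.8 °C: 24583 kJ/h
Q = ΔH = -62626 kJ/h = -17.396 kW
Heat removed = 17.396 kW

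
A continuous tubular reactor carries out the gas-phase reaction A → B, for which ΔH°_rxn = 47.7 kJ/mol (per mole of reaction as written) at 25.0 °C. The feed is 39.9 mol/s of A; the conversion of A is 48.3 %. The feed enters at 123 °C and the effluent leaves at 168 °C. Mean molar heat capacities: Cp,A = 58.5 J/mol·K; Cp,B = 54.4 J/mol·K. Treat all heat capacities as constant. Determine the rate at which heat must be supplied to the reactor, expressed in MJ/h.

Extent of reaction ξ = 0.483 × 39.9 = 19.272 mol/s
Reaction term: ξ·ΔH°_rxn = 19.272 × 47.7 = 919.26 kJ/s
Sensible, feed 123→25 °C: -228.75 kJ/s
Outlet flows (mol/s): A 20.628, B 19.272
Sensible, products 25→168 °C: 322.48 kJ/s
Q = ΔH = 1013 kJ/s = 1013 kW
Heat supplied = 3646.8 MJ/h

Q_in = 3650 MJ/h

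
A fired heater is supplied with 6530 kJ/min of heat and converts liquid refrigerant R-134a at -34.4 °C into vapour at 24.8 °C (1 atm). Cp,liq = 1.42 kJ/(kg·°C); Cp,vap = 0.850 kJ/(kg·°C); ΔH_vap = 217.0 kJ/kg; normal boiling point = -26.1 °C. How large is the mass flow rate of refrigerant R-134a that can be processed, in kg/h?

Δh = 1.42×(-26.1−-34.4) + 217.0 + 0.850×(24.8−-26.1) = 272.05 kJ/kg
Q = 6530 kJ/min = 108.83 kJ/s = 391800 kJ/h
ṁ = Q/Δh = 391800 / 272.05 = 1440.2 kg/h

ṁ = 1440 kg/h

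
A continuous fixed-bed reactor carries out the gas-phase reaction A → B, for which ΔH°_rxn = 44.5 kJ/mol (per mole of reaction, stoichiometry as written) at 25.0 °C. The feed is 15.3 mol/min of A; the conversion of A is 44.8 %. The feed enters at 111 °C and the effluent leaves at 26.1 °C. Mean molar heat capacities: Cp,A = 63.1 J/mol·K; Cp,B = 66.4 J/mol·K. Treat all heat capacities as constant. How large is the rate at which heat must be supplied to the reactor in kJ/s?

Q_in = 3.72 kJ/s

Extent of reaction ξ = 0.448 × 15.3 = 6.8544 mol/min
Reaction term: ξ·ΔH°_rxn = 6.8544 × 44.5 = 305.02 kJ/min
Sensible, feed 111→25 °C: -83.027 kJ/min
Outlet flows (mol/min): A 8.4456, B 6.8544
Sensible, products 25→26.1 °C: 1.0869 kJ/min
Q = ΔH = 223.08 kJ/min = 3.718 kW
Heat supplied = 3.718 kJ/s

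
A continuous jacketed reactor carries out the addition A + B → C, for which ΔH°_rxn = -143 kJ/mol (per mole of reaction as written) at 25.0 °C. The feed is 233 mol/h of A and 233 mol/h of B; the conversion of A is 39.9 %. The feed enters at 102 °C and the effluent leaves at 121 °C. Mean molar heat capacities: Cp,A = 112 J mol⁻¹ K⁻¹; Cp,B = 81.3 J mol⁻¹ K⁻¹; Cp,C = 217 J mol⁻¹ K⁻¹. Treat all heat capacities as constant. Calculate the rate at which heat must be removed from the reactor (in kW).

Extent of reaction ξ = 0.399 × 233 = 92.967 mol/h
Reaction term: ξ·ΔH°_rxn = 92.967 × -143 = -13294 kJ/h
Sensible, feed 102→25 °C: -3468 kJ/h
Outlet flows (mol/h): A 140.03, B 140.03, C 92.967
Sensible, products 25→121 °C: 4535.3 kJ/h
Q = ΔH = -12227 kJ/h = -3.3964 kW
Heat removed = 3.3964 kW

Q_out = 3.40 kW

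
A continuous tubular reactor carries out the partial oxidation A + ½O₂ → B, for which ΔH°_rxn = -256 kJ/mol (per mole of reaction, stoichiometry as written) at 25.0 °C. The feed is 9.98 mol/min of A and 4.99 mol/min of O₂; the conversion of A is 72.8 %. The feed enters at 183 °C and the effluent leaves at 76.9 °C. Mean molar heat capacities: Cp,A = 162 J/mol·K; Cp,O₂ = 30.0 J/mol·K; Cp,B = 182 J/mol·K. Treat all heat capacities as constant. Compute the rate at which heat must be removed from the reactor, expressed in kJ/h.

Extent of reaction ξ = 0.728 × 9.98 = 7.2654 mol/min
Reaction term: ξ·ΔH°_rxn = 7.2654 × -256 = -1860 kJ/min
Sensible, feed 183→25 °C: -279.1 kJ/min
Outlet flows (mol/min): A 2.7146, O₂ 1.3573, B 7.2654
Sensible, products 25→76.9 °C: 93.565 kJ/min
Q = ΔH = -2045.5 kJ/min = -34.091 kW
Heat removed = 122730 kJ/h

Q_out = 123000 kJ/h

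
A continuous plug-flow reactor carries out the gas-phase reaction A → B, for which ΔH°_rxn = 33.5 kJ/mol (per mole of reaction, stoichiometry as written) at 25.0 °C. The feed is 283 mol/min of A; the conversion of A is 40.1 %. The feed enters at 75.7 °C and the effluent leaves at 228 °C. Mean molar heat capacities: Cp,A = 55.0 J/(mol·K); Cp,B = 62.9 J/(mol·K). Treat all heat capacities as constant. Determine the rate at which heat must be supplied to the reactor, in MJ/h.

Extent of reaction ξ = 0.401 × 283 = 113.48 mol/min
Reaction term: ξ·ΔH°_rxn = 113.48 × 33.5 = 3801.7 kJ/min
Sensible, feed 75.7→25 °C: -789.15 kJ/min
Outlet flows (mol/min): A 169.52, B 113.48
Sensible, products 25→228 °C: 3341.7 kJ/min
Q = ΔH = 6354.2 kJ/min = 105.9 kW
Heat supplied = 381.25 MJ/h

Q_in = 381 MJ/h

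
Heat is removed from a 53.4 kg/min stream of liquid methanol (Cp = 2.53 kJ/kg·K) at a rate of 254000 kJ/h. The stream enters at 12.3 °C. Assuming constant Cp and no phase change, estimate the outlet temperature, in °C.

Q = 254000 kJ/h = 4233.3 kJ/min
ΔT = Q/(ṁ·Cp) = 4233.3/(53.4×2.53) = 31.334 K
T_out = 12.3 − 31.334 = -19.034 °C

T_out = -19.0 °C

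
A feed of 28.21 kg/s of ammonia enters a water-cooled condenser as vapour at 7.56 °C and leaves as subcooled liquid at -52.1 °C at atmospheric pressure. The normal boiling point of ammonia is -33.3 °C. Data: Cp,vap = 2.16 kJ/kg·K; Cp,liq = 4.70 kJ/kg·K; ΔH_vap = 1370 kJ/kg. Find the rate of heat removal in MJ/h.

Q_c = 157000 MJ/h

vapour 7.56→-33.3 °C: -88.258 kJ/kg
condensation at -33.3 °C: -1370 kJ/kg
liquid -33.3→-52.1 °C: -88.36 kJ/kg
Δh = -88.258 + -1370 + -88.36 = -1546.6 kJ/kg
Q = ṁ·Δh = 28.21 kg/s × -1546.6 kJ/kg = -43630 kJ/s
|Q| = 43630 kW = 157070 MJ/h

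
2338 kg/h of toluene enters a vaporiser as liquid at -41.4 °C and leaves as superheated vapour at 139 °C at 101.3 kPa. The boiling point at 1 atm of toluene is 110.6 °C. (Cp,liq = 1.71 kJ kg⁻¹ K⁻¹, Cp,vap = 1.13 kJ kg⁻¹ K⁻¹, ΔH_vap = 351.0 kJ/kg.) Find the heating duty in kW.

Q = 418 kW

liquid -41.4→110.6 °C: 259.92 kJ/kg
vaporisation at 110.6 °C: 351 kJ/kg
vapour 110.6→139 °C: 32.092 kJ/kg
Δh = 259.92 + 351 + 32.092 = 643.01 kJ/kg
Q = ṁ·Δh = 2338 kg/h × 643.01 kJ/kg = 1.5034e+06 kJ/h
|Q| = 417.6 kW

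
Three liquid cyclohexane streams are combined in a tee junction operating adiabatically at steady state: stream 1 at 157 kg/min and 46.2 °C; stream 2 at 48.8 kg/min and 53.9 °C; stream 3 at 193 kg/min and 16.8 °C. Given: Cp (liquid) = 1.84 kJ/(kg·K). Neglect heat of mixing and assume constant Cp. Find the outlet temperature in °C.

No heat crosses the boundary, so H_out = H_in.
Σ ṁᵢCp,ᵢTᵢ = 157×1.84×46.2 + 48.8×1.84×53.9 + 193×1.84×16.8 = 24152
Σ ṁᵢCp,ᵢ = 157×1.84 + 48.8×1.84 + 193×1.84 = 733.79
T_out = 24152 / 733.79 = 32.914 °C

T_out = 32.9 °C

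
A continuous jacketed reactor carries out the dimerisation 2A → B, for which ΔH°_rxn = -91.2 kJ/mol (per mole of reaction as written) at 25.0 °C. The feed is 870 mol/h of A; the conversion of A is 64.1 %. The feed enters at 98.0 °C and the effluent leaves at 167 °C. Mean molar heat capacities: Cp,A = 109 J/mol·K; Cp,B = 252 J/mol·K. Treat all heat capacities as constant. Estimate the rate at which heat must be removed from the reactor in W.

Extent of reaction ξ = 0.641 × 870 / 2 = 278.83 mol/h
Reaction term: ξ·ΔH°_rxn = 278.83 × -91.2 = -25430 kJ/h
Sensible, feed 98.0→25 °C: -6922.6 kJ/h
Outlet flows (mol/h): A 312.33, B 278.83
Sensible, products 25→167 °C: 14812 kJ/h
Q = ΔH = -17540 kJ/h = -4.8723 kW
Heat removed = 4872.3 W

Q_out = 4870 W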